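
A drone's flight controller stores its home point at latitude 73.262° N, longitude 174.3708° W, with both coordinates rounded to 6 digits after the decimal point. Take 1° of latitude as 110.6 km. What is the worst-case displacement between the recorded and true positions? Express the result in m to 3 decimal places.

0.058 m

Rounding to 6 decimal places leaves each coordinate within ±5e-07° of the true value.
Latitude error → 5e-07 × 110600 = 0.0553 m along the meridian.
East–west component at 73.262°: 5e-07° × 110600 × cos 73.262° ≈ 5e-07 × 31852.3 ≈ 0.0159262 m.
The two errors are perpendicular, so the maximum displacement is √(0.0553² + 0.0159262²) ≈ 0.0575477 m.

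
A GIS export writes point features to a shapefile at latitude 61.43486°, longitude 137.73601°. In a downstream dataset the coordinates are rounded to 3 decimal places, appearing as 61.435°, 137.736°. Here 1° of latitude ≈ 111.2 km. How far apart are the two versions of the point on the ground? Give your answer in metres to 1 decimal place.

15.6 metres

The latitude changed by -0.00014° and the longitude by +0.00001°.
North–south shift: -0.00014 × 111200 = -15.568 m.
East–west at this latitude: 0.00001° × 111200 × cos 61.435° ≈ 0.00001 × 53170.9 = 0.531709 m.
Combined displacement = (15.568² + 0.531709²)^½ ≈ 15.5771 m.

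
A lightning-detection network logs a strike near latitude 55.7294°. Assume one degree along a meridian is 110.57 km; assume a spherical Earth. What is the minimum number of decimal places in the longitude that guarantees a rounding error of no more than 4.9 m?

At 55.7294° one degree of longitude covers 110570 × cos 55.7294° ≈ 110570 × 0.5631 ≈ 62262.2 m.
N decimal places → at most half a unit in the last place, 0.5 × 10⁻ᴺ° = 62262.2/2 × 10⁻ᴺ m.
Need 0.5 × 62262.2 × 10⁻ᴺ ≤ 4.9 → 10⁻ᴺ ≤ 1.574e-04, so N ≥ 3.80.
N = 3 would give 31.1 m (too coarse); N = 4 gives 3.11 m ≤ 4.9 m.

4 decimal places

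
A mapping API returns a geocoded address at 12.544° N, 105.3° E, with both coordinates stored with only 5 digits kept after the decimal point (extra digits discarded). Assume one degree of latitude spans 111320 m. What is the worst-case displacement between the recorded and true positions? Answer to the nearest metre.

Truncating at 5 decimal places can drop up to a full unit in the last place, so each coordinate may be off by as much as 1e-05°.
North–south component: 1e-05° × 111320 = 1.1132 m.
Longitude error → 1e-05 × 111320 × cos 12.544° = 1e-05 × 111320 × 0.9761 ≈ 1.08663 m.
Combining orthogonally: (1.1132² + 1.08663²)^½ ≈ 1.55563 m.

2 metres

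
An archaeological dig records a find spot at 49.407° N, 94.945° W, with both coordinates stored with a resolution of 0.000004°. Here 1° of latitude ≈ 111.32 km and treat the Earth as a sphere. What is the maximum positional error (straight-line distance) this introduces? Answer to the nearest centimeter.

27 centimeters

With a 0.000004° grid the true value lies within half a step, ±0.000004°/2 = ±2e-06°, of the stored one.
North–south component: 2e-06° × 111320 = 0.22264 m.
East–west component at 49.407°: 2e-06° × 111320 × cos 49.407° ≈ 2e-06 × 72433.9 ≈ 0.144868 m.
Worst case both components are at the extreme and orthogonal: √(0.22264² + 0.144868²) ≈ 0.265622 m.
That is 0.265622 m = 26.562 cm.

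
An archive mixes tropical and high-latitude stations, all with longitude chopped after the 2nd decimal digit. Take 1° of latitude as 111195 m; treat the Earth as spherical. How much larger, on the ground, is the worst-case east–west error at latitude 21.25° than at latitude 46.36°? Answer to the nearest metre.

Truncating at 2 decimal places can drop up to a full unit in the last place, so the longitude may be off by as much as 0.01°.
At 21.25°: 0.01° × 111195 × cos 21.25° = 0.01 × 111195 × 0.9320 ≈ 1036.3 m.
At 46.36°: 0.01° × 111195 × cos 46.36° = 0.01 × 111195 × 0.6901 ≈ 767.38 m.
Difference: 1036.3 − 767.38 = 268.96 m.

269 metres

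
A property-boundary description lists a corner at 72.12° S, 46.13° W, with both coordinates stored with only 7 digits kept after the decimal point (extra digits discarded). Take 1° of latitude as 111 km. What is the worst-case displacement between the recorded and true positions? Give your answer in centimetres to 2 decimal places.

1.16 centimetres

Truncating at 7 decimal places can drop up to a full unit in the last place, so each coordinate may be off by as much as 1e-07°.
North–south component: 1e-07° × 111000 = 0.0111 m.
East–west component at 72.12°: 1e-07° × 111000 × cos 72.12° ≈ 1e-07 × 34079.7 ≈ 0.00340797 m.
Worst case both components are at the extreme and orthogonal: √(0.0111² + 0.00340797²) ≈ 0.0116114 m.
That is 0.0116114 m = 1.1611 cm.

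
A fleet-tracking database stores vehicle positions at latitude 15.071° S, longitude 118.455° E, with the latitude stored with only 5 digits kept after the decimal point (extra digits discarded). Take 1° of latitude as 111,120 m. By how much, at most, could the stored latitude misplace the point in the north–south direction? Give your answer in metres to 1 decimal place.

Truncating at 5 decimal places can drop up to a full unit in the last place, so the latitude may be off by as much as 1e-05°.
Along the meridian that is 1e-05° × 111120 m/° = 1.1112 m.

1.1 metres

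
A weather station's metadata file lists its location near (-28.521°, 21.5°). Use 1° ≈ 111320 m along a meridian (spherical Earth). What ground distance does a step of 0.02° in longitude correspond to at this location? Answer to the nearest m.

At 28.521° a degree of longitude is 111320 × cos 28.521° ≈ 97810.4 m, so 0.02° corresponds to 1956.21 m.

1956 m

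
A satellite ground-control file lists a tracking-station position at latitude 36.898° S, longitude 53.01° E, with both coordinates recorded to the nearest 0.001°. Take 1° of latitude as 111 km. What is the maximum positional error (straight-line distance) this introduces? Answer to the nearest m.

Rounding to 3 decimal places leaves each coordinate within ±0.0005° of the true value.
Latitude error → 0.0005 × 111000 = 55.5 m along the meridian.
E–W at 36.898°: 0.0005° × 111000 × cos 36.898° = 0.0005 × 111000 × 0.7997 ≈ 44.3837 m.
Worst case both components are at the extreme and orthogonal: √(55.5² + 44.3837²) ≈ 71.0645 m.

71 m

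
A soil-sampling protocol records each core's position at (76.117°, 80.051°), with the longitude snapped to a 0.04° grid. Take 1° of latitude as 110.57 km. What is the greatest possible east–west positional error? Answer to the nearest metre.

With a 0.04° grid the true value lies within half a step, ±0.04°/2 = ±0.02°, of the stored one.
At latitude 76.117° a degree of longitude spans 110570 m × cos 76.117° = 110570 × 0.2399 ≈ 26530.2 m.
So at most 0.02° × 26530.2 ≈ 530.603 m east–west.

531 metres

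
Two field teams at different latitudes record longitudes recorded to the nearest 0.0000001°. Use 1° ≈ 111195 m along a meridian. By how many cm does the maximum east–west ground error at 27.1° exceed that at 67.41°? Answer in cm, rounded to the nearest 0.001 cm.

0.281 cm

Rounding to 7 decimal places leaves the longitude within ±5e-08° of the true value.
At 27.1°: 5e-08° × 111195 × cos 27.1° = 5e-08 × 111195 × 0.8902 ≈ 0.0049494 m.
Error at 67.41° = 5e-08° × 111195 × cos 67.41° ≈ 0.0055597 × 0.3841 = 0.0021357 m.
Difference: 0.0049494 − 0.0021357 = 0.0028137 m.
That is 0.00281367 m = 0.28137 cm.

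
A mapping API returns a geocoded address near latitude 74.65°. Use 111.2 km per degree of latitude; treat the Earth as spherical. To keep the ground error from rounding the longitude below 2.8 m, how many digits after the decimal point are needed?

At 74.65° one degree of longitude covers 111200 × cos 74.65° ≈ 111200 × 0.2647 ≈ 29436.3 m.
With N decimal places the half-ulp bound is 0.5·10⁻ᴺ°, or 0.5·10⁻ᴺ × 29436.3 m on the ground.
Setting 14718.1 × 10⁻ᴺ ≤ 2.8 gives 10ᴺ ≥ 5256, i.e. N ≥ 3.72.
N = 3 would give 14.7 m (too coarse); N = 4 gives 1.47 m ≤ 2.8 m.

4 decimal places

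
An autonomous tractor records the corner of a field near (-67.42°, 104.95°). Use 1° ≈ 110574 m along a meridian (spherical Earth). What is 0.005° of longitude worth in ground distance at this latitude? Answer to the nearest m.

212 m

At 67.42° a degree of longitude is 110574 × cos 67.42° ≈ 42457.4 m, so 0.005° corresponds to 212.287 m.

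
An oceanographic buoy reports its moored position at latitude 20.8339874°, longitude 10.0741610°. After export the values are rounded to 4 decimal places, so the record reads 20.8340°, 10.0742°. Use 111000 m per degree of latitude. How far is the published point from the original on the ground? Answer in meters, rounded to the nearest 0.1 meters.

Δlat = 20.8339874 − 20.8340 = -0.0000126°; Δlon = 10.0741610 − 10.0742 = -0.0000390°.
North–south shift: -0.0000126 × 111000 = -1.3986 m.
East–west at this latitude: -0.0000390° × 111000 × cos 20.834° ≈ -0.0000390 × 103742 = -4.04595 m.
Combined displacement = (1.3986² + 4.04595²)^½ ≈ 4.28086 m.

4.3 meters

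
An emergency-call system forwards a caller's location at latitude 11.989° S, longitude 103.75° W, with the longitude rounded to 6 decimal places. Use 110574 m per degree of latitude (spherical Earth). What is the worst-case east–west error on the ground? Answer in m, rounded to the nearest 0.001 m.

Rounding to 6 decimal places leaves the longitude within ±5e-07° of the true value.
One degree of longitude at 11.989° is 110574 × cos 11.989° ≈ 110574 × 0.9782 = 108162 m.
Maximum E–W displacement: 5e-07 × 108162 = 0.0540811 m.

0.054 m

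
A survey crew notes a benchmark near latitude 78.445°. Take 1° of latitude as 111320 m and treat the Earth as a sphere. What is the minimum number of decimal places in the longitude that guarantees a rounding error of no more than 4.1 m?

At 78.445° one degree of longitude covers 111320 × cos 78.445° ≈ 111320 × 0.2003 ≈ 22298.3 m.
With N decimal places the half-ulp bound is 0.5·10⁻ᴺ°, or 0.5·10⁻ᴺ × 22298.3 m on the ground.
Need 0.5 × 22298.3 × 10⁻ᴺ ≤ 4.1 → 10⁻ᴺ ≤ 3.677e-04, so N ≥ 3.43.
At 3 places the error can reach 11.1 m, but 4 places keeps it to 1.11 m.

4 decimal places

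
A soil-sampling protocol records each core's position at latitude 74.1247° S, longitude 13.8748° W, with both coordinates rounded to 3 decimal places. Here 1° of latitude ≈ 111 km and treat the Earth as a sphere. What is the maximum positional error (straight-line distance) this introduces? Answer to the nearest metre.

Rounding to 3 decimal places leaves each coordinate within ±0.0005° of the true value.
North–south component: 0.0005° × 111000 = 55.5 m.
East–west component at 74.1247°: 0.0005° × 111000 × cos 74.1247° ≈ 0.0005 × 30363.4 ≈ 15.1817 m.
The two errors are perpendicular, so the maximum displacement is √(55.5² + 15.1817²) ≈ 57.539 m.

58 metres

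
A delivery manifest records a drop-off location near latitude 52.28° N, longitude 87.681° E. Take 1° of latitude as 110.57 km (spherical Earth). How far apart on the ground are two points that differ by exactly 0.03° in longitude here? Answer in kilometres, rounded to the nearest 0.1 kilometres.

At 52.28° a degree of longitude is 110570 × cos 52.28° ≈ 67647.1 m, so 0.03° corresponds to 2029.41 m.
That is 2029.41 m = 2.0294 km.

2.0 kilometres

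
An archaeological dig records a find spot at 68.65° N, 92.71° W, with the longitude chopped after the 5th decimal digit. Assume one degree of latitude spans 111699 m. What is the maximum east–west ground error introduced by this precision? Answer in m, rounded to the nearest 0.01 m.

0.41 m

Truncating at 5 decimal places can drop up to a full unit in the last place, so the longitude may be off by as much as 1e-05°.
At latitude 68.65° a degree of longitude spans 111699 m × cos 68.65° = 111699 × 0.3641 ≈ 40665.6 m.
So at most 1e-05° × 40665.6 ≈ 0.406656 m east–west.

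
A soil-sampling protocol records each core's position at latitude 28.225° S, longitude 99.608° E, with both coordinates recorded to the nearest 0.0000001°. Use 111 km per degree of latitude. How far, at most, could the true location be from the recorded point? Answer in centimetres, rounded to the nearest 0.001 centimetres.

Rounding to 7 decimal places leaves each coordinate within ±5e-08° of the true value.
N–S: 5e-08° × 111000 m/° = 0.00555 m.
East–west component at 28.225°: 5e-08° × 111000 × cos 28.225° ≈ 5e-08 × 97801.8 ≈ 0.00489009 m.
The two errors are perpendicular, so the maximum displacement is √(0.00555² + 0.00489009²) ≈ 0.00739699 m.
That is 0.00739699 m = 0.7397 cm.

0.740 centimetres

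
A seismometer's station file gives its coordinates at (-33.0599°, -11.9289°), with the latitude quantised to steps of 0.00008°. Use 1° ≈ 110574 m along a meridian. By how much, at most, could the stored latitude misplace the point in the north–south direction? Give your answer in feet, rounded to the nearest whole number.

With a 0.00008° grid the true value lies within half a step, ±0.00008°/2 = ±4e-05°, of the stored one.
North–south distance: 4e-05° × 110574 m/° = 4.42296 m.
In feet: 4.42296 m ÷ 0.3048 ≈ 14.511 ft.

15 feet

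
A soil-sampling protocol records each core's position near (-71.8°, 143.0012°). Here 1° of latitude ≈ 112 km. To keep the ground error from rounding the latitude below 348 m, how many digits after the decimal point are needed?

3 decimal places

One degree of latitude covers 112000 m.
With N decimal places the half-ulp bound is 0.5·10⁻ᴺ°, or 0.5·10⁻ᴺ × 112000 m on the ground.
Setting 56000 × 10⁻ᴺ ≤ 348 gives 10ᴺ ≥ 160.9, i.e. N ≥ 2.21.
So 3 decimal places suffice (56 m); 2 would allow up to 560 m.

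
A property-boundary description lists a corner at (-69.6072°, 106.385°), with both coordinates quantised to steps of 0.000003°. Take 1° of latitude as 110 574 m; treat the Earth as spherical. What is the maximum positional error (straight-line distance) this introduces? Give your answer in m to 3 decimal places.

0.176 m

With a 0.000003° grid the true value lies within half a step, ±0.000003°/2 = ±1.5e-06°, of the stored one.
Latitude error → 1.5e-06 × 110574 = 0.165861 m along the meridian.
Longitude error → 1.5e-06 × 110574 × cos 69.6072° = 1.5e-06 × 110574 × 0.3485 ≈ 0.057795 m.
Combining orthogonally: (0.165861² + 0.057795²)^½ ≈ 0.175642 m.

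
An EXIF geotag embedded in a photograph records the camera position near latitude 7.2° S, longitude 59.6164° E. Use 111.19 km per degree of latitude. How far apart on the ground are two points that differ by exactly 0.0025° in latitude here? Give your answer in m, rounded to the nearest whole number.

Along a meridian 0.0025° is 0.0025 × 111190 = 277.975 m.

278 m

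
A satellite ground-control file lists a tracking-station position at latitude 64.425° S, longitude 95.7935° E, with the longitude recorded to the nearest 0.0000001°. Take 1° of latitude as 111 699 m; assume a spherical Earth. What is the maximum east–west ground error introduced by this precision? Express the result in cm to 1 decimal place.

0.2 cm

Rounding to 7 decimal places leaves the longitude within ±5e-08° of the true value.
One degree of longitude at 64.425° is 111699 × cos 64.425° ≈ 111699 × 0.4317 = 48219.6 m.
So at most 5e-08° × 48219.6 ≈ 0.00241098 m east–west.
That is 0.00241098 m = 0.2411 cm.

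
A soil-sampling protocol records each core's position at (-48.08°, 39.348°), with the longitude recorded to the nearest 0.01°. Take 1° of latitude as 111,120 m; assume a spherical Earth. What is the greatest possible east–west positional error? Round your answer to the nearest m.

Rounding to 2 decimal places leaves the longitude within ±0.005° of the true value.
Parallels shrink by cos φ, so at 48.08° a degree of longitude is 111120 × 0.6681 ≈ 74238.4 m.
Maximum E–W displacement: 0.005 × 74238.4 = 371.192 m.

371 m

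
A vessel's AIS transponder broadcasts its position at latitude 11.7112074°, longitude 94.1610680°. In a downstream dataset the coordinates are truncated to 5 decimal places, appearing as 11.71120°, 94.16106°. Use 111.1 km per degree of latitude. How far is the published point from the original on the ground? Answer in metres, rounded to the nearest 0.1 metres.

The latitude changed by +0.0000074° and the longitude by +0.0000080°.
North–south shift: 0.0000074 × 111100 = 0.82214 m.
East–west at this latitude: 0.0000080° × 111100 × cos 11.7112° ≈ 0.0000080 × 108787 = 0.870298 m.
Hypotenuse of the two orthogonal shifts: √(0.82214² + 0.870298²) = 1.19722 m.

1.2 metres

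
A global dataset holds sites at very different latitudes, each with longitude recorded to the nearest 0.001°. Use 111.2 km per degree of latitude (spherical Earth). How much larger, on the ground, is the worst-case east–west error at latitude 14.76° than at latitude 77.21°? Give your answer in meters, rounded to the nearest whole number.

Rounding to 3 decimal places leaves the longitude within ±0.0005° of the true value.
At 14.76°: 0.0005° × 111200 × cos 14.76° = 0.0005 × 111200 × 0.9670 ≈ 53.765 m.
Error at 77.21° = 0.0005° × 111200 × cos 77.21° ≈ 55.6 × 0.2214 = 12.309 m.
Difference: 53.765 − 12.309 = 41.457 m.

41 meters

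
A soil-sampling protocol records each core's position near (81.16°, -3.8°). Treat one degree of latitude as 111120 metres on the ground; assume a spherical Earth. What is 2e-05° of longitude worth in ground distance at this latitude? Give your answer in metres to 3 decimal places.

2e-05° of longitude at 81.16° is 2e-05 × 111120 × cos 81.16° ≈ 2e-05 × 17076.4 = 0.341529 m.

0.342 metres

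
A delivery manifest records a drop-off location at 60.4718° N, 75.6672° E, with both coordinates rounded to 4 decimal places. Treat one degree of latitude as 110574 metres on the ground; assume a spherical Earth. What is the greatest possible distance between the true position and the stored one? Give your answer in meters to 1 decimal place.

6.2 meters

Rounding to 4 decimal places leaves each coordinate within ±5e-05° of the true value.
North–south component: 5e-05° × 110574 = 5.5287 m.
East–west component at 60.4718°: 5e-05° × 110574 × cos 60.4718° ≈ 5e-05 × 54496.6 ≈ 2.72483 m.
The two errors are perpendicular, so the maximum displacement is √(5.5287² + 2.72483²) ≈ 6.1637 m.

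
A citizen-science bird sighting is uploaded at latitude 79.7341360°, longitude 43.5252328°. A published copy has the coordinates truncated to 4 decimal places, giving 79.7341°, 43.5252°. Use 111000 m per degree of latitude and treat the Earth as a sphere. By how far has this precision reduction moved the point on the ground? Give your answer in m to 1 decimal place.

4.0 m

The latitude changed by +0.0000360° and the longitude by +0.0000328°.
N–S: 0.0000360° × 111000 m/° = 3.996 m.
East–west at this latitude: 0.0000328° × 111000 × cos 79.7341° ≈ 0.0000328 × 19782 = 0.648851 m.
Distance: √(3.996² + 0.648851²) ≈ 4.04834 m.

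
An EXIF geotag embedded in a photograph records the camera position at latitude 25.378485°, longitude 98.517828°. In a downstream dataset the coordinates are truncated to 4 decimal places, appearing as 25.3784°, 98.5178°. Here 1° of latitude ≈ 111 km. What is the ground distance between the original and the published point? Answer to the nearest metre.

10 metres

The latitude changed by +0.000085° and the longitude by +0.000028°.
N–S: 0.000085° × 111000 m/° = 9.435 m.
East–west at this latitude: 0.000028° × 111000 × cos 25.3784° ≈ 0.000028 × 100288 = 2.80807 m.
Combined displacement = (9.435² + 2.80807²)^½ ≈ 9.84401 m.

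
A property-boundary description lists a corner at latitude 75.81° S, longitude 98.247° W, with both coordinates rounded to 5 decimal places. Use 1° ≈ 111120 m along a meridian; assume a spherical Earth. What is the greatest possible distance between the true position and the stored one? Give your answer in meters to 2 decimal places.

Rounding to 5 decimal places leaves each coordinate within ±5e-06° of the true value.
Latitude error → 5e-06 × 111120 = 0.5556 m along the meridian.
E–W at 75.81°: 5e-06° × 111120 × cos 75.81° = 5e-06 × 111120 × 0.2451 ≈ 0.136199 m.
Worst case both components are at the extreme and orthogonal: √(0.5556² + 0.136199²) ≈ 0.57205 m.

0.57 meters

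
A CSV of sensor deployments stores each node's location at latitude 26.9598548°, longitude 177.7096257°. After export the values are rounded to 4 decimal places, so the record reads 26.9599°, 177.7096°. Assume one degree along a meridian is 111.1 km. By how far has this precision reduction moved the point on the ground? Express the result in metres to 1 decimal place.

The latitude changed by -0.0000452° and the longitude by +0.0000257°.
N–S: -0.0000452° × 111100 m/° = -5.02172 m.
E–W at 26.9599°: 0.0000257° × 111100 × cos 26.9599° = 0.0000257 × 111100 × 0.8913 ≈ 2.54497 m.
Hypotenuse of the two orthogonal shifts: √(5.02172² + 2.54497²) = 5.62979 m.

5.6 metres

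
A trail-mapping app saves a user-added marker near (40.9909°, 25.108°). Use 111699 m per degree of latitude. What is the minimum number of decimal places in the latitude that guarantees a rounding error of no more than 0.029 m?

7 decimal places

One degree of latitude covers 111699 m.
N decimal places → at most half a unit in the last place, 0.5 × 10⁻ᴺ° = 111699/2 × 10⁻ᴺ m.
Need 0.5 × 111699 × 10⁻ᴺ ≤ 0.029 → 10⁻ᴺ ≤ 5.193e-07, so N ≥ 6.28.
So 7 decimal places suffice (0.00558 m); 6 would allow up to 0.0558 m.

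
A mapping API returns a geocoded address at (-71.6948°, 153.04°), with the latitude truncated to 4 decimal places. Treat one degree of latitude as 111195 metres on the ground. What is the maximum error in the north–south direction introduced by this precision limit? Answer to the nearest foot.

Truncating at 4 decimal places can drop up to a full unit in the last place, so the latitude may be off by as much as 0.0001°.
North–south distance: 0.0001° × 111195 m/° = 11.1195 m.
Converting: 11.1195 m × 3.2808 ft/m ≈ 36.481 ft.

36 feet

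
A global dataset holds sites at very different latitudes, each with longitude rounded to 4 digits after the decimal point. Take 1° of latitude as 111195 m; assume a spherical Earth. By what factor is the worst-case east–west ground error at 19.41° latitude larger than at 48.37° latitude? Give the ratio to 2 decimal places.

Rounding to 4 decimal places leaves the longitude within ±5e-05° of the true value.
Error at 19.41° = 5e-05° × 111195 × cos 19.41° ≈ 5.5598 × 0.9432 = 5.2438 m.
Error at 48.37° = 5e-05° × 111195 × cos 48.37° ≈ 5.5598 × 0.6643 = 3.6934 m.
The ratio reduces to cos 19.41° / cos 48.37° = 0.9432/0.6643 ≈ 1.4197.

1.42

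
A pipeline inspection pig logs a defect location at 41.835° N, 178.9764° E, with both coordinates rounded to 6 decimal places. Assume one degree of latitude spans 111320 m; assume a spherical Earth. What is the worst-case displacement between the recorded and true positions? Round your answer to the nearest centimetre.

7 centimetres

Rounding to 6 decimal places leaves each coordinate within ±5e-07° of the true value.
Latitude error → 5e-07 × 111320 = 0.05566 m along the meridian.
E–W at 41.835°: 5e-07° × 111320 × cos 41.835° = 5e-07 × 111320 × 0.7451 ≈ 0.0414705 m.
Combining orthogonally: (0.05566² + 0.0414705²)^½ ≈ 0.0694107 m.
That is 0.0694107 m = 6.9411 cm.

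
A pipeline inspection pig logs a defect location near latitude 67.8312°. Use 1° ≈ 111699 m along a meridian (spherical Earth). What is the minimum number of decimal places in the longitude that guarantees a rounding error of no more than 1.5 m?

At 67.8312° one degree of longitude covers 111699 × cos 67.8312° ≈ 111699 × 0.3773 ≈ 42148.1 m.
N decimal places → at most half a unit in the last place, 0.5 × 10⁻ᴺ° = 42148.1/2 × 10⁻ᴺ m.
Setting 21074.1 × 10⁻ᴺ ≤ 1.5 gives 10ᴺ ≥ 1.405e+04, i.e. N ≥ 4.15.
N = 4 would give 2.11 m (too coarse); N = 5 gives 0.211 m ≤ 1.5 m.

5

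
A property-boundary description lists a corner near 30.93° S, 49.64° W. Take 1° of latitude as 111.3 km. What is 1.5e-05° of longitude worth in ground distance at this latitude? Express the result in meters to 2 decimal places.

One degree of longitude here spans 111300 × cos 30.93° = 111300 × 0.8578 ≈ 95472.7 m; 1.5e-05° of that is 1.43209 m.

1.43 meters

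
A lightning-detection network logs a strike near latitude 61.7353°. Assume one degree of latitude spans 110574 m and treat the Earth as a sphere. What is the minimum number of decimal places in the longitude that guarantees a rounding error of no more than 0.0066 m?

7

At 61.7353° one degree of longitude covers 110574 × cos 61.7353° ≈ 110574 × 0.4735 ≈ 52361.8 m.
Rounding to N decimal places gives at most 0.5 × 10⁻ᴺ degrees of error, i.e. 0.5 × 10⁻ᴺ × 52361.8 m.
Setting 26180.9 × 10⁻ᴺ ≤ 0.0066 gives 10ᴺ ≥ 3.967e+06, i.e. N ≥ 6.60.
At 6 places the error can reach 0.0262 m, but 7 places keeps it to 0.00262 m.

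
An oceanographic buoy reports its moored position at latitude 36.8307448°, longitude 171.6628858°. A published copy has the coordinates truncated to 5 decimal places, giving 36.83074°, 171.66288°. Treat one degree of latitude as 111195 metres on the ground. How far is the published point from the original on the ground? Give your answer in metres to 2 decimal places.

0.74 metres

The latitude changed by +0.0000048° and the longitude by +0.0000058°.
North–south shift: 0.0000048 × 111195 = 0.533736 m.
E–W at 36.8307°: 0.0000058° × 111195 × cos 36.8307° = 0.0000058 × 111195 × 0.8004 ≈ 0.516209 m.
Combined displacement = (0.533736² + 0.516209²)^½ ≈ 0.742527 m.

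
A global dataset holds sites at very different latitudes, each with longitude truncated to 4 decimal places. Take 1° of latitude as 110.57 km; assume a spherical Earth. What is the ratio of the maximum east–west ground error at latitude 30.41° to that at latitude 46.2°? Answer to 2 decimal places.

Truncating at 4 decimal places can drop up to a full unit in the last place, so the longitude may be off by as much as 0.0001°.
At 30.41°: 0.0001° × 110570 × cos 30.41° = 0.0001 × 110570 × 0.8624 ≈ 9.5358 m.
Error at 46.2° = 0.0001° × 110570 × cos 46.2° ≈ 11.057 × 0.6921 = 7.653 m.
Ratio: 9.5358 / 7.653 = cos 30.41° / cos 46.2° ≈ 1.2460.

1.25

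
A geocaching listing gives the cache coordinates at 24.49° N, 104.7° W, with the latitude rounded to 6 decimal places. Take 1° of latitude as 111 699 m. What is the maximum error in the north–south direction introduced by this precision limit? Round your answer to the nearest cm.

Rounding to 6 decimal places leaves the latitude within ±5e-07° of the true value.
So the N–S error is at most 5e-07 × 111699 = 0.0558495 m.
That is 0.0558495 m = 5.5849 cm.

6 cm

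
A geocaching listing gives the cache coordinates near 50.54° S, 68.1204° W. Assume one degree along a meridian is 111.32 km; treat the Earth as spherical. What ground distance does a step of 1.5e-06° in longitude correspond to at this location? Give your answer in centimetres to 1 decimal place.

10.6 centimetres

1.5e-06° of longitude at 50.54° is 1.5e-06 × 111320 × cos 50.54° ≈ 1.5e-06 × 70748.2 = 0.106122 m.
That is 0.106122 m = 10.612 cm.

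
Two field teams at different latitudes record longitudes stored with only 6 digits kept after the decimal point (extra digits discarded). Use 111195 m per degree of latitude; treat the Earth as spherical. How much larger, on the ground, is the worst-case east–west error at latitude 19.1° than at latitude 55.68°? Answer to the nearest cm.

Truncating at 6 decimal places can drop up to a full unit in the last place, so the longitude may be off by as much as 1e-06°.
At 19.1°: 1e-06° × 111195 × cos 19.1° = 1e-06 × 111195 × 0.9449 ≈ 0.10507 m.
At 55.68°: 1e-06° × 111195 × cos 55.68° = 1e-06 × 111195 × 0.5638 ≈ 0.062693 m.
So the lower-latitude error exceeds the higher by 0.10507 − 0.062693 = 0.04238 m.
That is 0.0423803 m = 4.238 cm.

4 cm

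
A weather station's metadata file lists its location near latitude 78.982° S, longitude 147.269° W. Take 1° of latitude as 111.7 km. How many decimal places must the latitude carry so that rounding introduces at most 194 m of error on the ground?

One degree of latitude covers 111700 m.
N decimal places → at most half a unit in the last place, 0.5 × 10⁻ᴺ° = 111700/2 × 10⁻ᴺ m.
Setting 55850 × 10⁻ᴺ ≤ 194 gives 10ᴺ ≥ 287.9, i.e. N ≥ 2.46.
At 2 places the error can reach 558 m, but 3 places keeps it to 55.9 m.

3 decimal places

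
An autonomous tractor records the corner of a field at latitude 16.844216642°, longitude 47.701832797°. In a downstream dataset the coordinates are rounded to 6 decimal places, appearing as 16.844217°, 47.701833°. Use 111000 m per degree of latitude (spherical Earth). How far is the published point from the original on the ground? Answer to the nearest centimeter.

5 centimeters

Δlat = 16.844216642 − 16.844217 = -0.000000358°; Δlon = 47.701832797 − 47.701833 = -0.000000203°.
N–S: -0.000000358° × 111000 m/° = -0.039738 m.
East–west at this latitude: -0.000000203° × 111000 × cos 16.8442° ≈ -0.000000203 × 106238 = -0.0215662 m.
Combined displacement = (0.039738² + 0.0215662²)^½ ≈ 0.045213 m.
That is 0.045213 m = 4.5213 cm.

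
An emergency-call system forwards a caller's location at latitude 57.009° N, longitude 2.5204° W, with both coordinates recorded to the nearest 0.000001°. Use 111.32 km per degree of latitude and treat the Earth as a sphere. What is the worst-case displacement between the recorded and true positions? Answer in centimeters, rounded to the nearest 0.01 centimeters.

Rounding to 6 decimal places leaves each coordinate within ±5e-07° of the true value.
Latitude error → 5e-07 × 111320 = 0.05566 m along the meridian.
E–W at 57.009°: 5e-07° × 111320 × cos 57.009° = 5e-07 × 111320 × 0.5445 ≈ 0.0303073 m.
The two errors are perpendicular, so the maximum displacement is √(0.05566² + 0.0303073²) ≈ 0.0633764 m.
That is 0.0633764 m = 6.3376 cm.

6.34 centimeters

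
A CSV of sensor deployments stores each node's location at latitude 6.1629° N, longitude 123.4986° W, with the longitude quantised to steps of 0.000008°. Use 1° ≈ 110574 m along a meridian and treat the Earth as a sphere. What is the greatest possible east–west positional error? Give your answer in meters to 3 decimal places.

0.440 meters

With a 0.000008° grid the true value lies within half a step, ±0.000008°/2 = ±4e-06°, of the stored one.
Parallels shrink by cos φ, so at 6.1629° a degree of longitude is 110574 × 0.9942 ≈ 109935 m.
So at most 4e-06° × 109935 ≈ 0.43974 m east–west.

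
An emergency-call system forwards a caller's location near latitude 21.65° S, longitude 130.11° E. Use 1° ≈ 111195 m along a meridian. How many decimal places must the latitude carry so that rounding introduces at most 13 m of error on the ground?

4 decimal places

One degree of latitude covers 111195 m.
Rounding to N decimal places gives at most 0.5 × 10⁻ᴺ degrees of error, i.e. 0.5 × 10⁻ᴺ × 111195 m.
Setting 55597.5 × 10⁻ᴺ ≤ 13 gives 10ᴺ ≥ 4277, i.e. N ≥ 3.63.
N = 3 would give 55.6 m (too coarse); N = 4 gives 5.56 m ≤ 13 m.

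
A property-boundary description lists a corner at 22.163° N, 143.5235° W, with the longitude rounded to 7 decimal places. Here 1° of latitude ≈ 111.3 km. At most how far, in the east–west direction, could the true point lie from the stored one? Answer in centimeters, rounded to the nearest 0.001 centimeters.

Rounding to 7 decimal places leaves the longitude within ±5e-08° of the true value.
Parallels shrink by cos φ, so at 22.163° a degree of longitude is 111300 × 0.9261 ≈ 103077 m.
Maximum E–W displacement: 5e-08 × 103077 = 0.00515383 m.
That is 0.00515383 m = 0.51538 cm.

0.515 centimeters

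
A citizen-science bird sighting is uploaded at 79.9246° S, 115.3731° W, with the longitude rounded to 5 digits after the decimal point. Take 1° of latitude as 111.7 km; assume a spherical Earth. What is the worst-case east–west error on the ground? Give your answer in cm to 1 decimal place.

9.8 cm

Rounding to 5 decimal places leaves the longitude within ±5e-06° of the true value.
Parallels shrink by cos φ, so at 79.9246° a degree of longitude is 111700 × 0.1749 ≈ 19541.2 m.
So at most 5e-06° × 19541.2 ≈ 0.0977062 m east–west.
That is 0.0977062 m = 9.7706 cm.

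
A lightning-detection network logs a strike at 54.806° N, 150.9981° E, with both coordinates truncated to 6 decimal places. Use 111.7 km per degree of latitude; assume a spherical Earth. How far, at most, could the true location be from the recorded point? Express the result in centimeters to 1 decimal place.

Truncating at 6 decimal places can drop up to a full unit in the last place, so each coordinate may be off by as much as 1e-06°.
Latitude error → 1e-06 × 111700 = 0.1117 m along the meridian.
East–west component at 54.806°: 1e-06° × 111700 × cos 54.806° ≈ 1e-06 × 64377.9 ≈ 0.0643779 m.
Combining orthogonally: (0.1117² + 0.0643779²)^½ ≈ 0.128924 m.
That is 0.128924 m = 12.892 cm.

12.9 centimeters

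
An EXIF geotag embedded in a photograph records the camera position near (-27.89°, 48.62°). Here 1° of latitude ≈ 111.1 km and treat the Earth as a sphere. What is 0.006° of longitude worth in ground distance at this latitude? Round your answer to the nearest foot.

0.006° of longitude at 27.89° is 0.006 × 111100 × cos 27.89° ≈ 0.006 × 98195.4 = 589.173 m.
Converting: 589.173 m × 3.2808 ft/m ≈ 1933 ft.

1933 feet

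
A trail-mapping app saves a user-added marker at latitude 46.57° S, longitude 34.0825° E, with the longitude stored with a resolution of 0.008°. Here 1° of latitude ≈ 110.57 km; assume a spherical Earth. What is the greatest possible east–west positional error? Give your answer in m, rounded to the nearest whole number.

With a 0.008° grid the true value lies within half a step, ±0.008°/2 = ±0.004°, of the stored one.
At latitude 46.57° a degree of longitude spans 110570 m × cos 46.57° = 110570 × 0.6875 ≈ 76013.3 m.
So at most 0.004° × 76013.3 ≈ 304.053 m east–west.

304 m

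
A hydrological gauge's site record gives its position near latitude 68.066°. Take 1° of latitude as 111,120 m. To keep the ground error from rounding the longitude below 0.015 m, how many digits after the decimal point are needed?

7

At 68.066° one degree of longitude covers 111120 × cos 68.066° ≈ 111120 × 0.3735 ≈ 41507.6 m.
With N decimal places the half-ulp bound is 0.5·10⁻ᴺ°, or 0.5·10⁻ᴺ × 41507.6 m on the ground.
Setting 20753.8 × 10⁻ᴺ ≤ 0.015 gives 10ᴺ ≥ 1.384e+06, i.e. N ≥ 6.14.
So 7 decimal places suffice (0.00208 m); 6 would allow up to 0.0208 m.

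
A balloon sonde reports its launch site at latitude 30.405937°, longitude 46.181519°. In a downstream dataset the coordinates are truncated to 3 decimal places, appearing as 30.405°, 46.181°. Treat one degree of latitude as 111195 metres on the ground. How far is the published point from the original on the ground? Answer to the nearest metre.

The latitude changed by +0.000937° and the longitude by +0.000519°.
N–S: 0.000937° × 111195 m/° = 104.19 m.
E–W at 30.405°: 0.000519° × 111195 × cos 30.405° = 0.000519 × 111195 × 0.8625 ≈ 49.7733 m.
Distance: √(104.19² + 49.7733²) ≈ 115.468 m.

115 metres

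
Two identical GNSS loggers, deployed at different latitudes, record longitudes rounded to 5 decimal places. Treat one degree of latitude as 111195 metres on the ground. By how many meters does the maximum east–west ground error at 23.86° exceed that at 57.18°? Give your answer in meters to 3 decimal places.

0.207 meters

Rounding to 5 decimal places leaves the longitude within ±5e-06° of the true value.
At 23.86°: 5e-06° × 111195 × cos 23.86° = 5e-06 × 111195 × 0.9145 ≈ 0.50846 m.
At 57.18°: 5e-06° × 111195 × cos 57.18° = 5e-06 × 111195 × 0.5420 ≈ 0.30134 m.
So the lower-latitude error exceeds the higher by 0.50846 − 0.30134 = 0.20712 m.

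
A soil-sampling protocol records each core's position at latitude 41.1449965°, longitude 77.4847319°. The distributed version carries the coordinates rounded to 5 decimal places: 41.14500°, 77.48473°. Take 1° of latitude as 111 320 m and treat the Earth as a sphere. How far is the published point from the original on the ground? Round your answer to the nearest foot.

1 feet

The latitude changed by -0.0000035° and the longitude by +0.0000019°.
North–south shift: -0.0000035 × 111320 = -0.38962 m.
East–west at this latitude: 0.0000019° × 111320 × cos 41.145° ≈ 0.0000019 × 83829.2 = 0.159275 m.
Distance: √(0.38962² + 0.159275²) ≈ 0.420919 m.
Converting: 0.420919 m × 3.2808 ft/m ≈ 1.381 ft.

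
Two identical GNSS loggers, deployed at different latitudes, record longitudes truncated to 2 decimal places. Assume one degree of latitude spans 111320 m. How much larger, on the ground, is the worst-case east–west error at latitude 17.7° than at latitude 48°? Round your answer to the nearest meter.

316 meters

Truncating at 2 decimal places can drop up to a full unit in the last place, so the longitude may be off by as much as 0.01°.
Error at 17.7° = 0.01° × 111320 × cos 17.7° ≈ 1113.2 × 0.9527 = 1060.5 m.
Error at 48° = 0.01° × 111320 × cos 48° ≈ 1113.2 × 0.6691 = 744.88 m.
So the lower-latitude error exceeds the higher by 1060.5 − 744.88 = 315.63 m.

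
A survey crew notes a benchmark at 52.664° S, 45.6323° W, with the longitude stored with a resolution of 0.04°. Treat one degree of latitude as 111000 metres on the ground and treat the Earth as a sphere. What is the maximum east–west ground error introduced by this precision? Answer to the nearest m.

With a 0.04° grid the true value lies within half a step, ±0.04°/2 = ±0.02°, of the stored one.
One degree of longitude at 52.664° is 111000 × cos 52.664° ≈ 111000 × 0.6065 = 67320.2 m.
East–west error: 0.02° × 67320.2 m/° ≈ 1346.4 m.

1346 m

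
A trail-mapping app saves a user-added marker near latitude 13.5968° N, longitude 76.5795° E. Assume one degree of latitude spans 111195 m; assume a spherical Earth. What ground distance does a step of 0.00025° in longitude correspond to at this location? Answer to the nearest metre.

At 13.5968° a degree of longitude is 111195 × cos 13.5968° ≈ 108079 m, so 0.00025° corresponds to 27.0197 m.

27 metres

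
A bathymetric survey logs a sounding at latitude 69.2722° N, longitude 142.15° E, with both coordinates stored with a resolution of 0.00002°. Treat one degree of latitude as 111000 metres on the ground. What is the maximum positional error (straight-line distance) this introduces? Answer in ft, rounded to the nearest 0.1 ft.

3.9 ft

With a 0.00002° grid the true value lies within half a step, ±0.00002°/2 = ±1e-05°, of the stored one.
North–south component: 1e-05° × 111000 = 1.11 m.
East–west component at 69.2722°: 1e-05° × 111000 × cos 69.2722° ≈ 1e-05 × 39286.1 ≈ 0.392861 m.
The two errors are perpendicular, so the maximum displacement is √(1.11² + 0.392861²) ≈ 1.17747 m.
Converting: 1.17747 m × 3.2808 ft/m ≈ 3.8631 ft.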